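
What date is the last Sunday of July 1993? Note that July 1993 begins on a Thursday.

July 1993 begins on a Thursday, so the first Sunday is July 4 (3 days later).
July 1993 has 31 days. Adding weeks: 4, 11, 18, 25 — the last one ≤ 31 is the 25th.

25 July 1993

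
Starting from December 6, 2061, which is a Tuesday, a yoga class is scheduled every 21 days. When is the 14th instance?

The 14th occurrence is 13 intervals after the first: 13 × 21 = 273 days after December 6, 2061.
December has 31 days — 25 days to the end of December leaves 248.
January has 31 days (217 left).
February has 28 days (189 left).
March has 31 days (158 left).
April has 30 days (128 left).
May has 31 days (97 left).
June has 30 days (67 left).
July has 31 days (36 left).
August has 31 days (5 left).
5 days into September → September 5, 2062.

September 5, 2062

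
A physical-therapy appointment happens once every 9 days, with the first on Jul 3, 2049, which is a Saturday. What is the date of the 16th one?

Nov 15, 2049

The 16th occurrence is 15 intervals after the first: 15 × 9 = 135 days after Jul 3, 2049.
Jul has 31 days — 28 days to the end of Jul leaves 107.
Aug has 31 days (76 left).
Sep has 30 days (46 left).
Oct has 31 days (15 left).
15 days into Nov → Nov 15, 2049.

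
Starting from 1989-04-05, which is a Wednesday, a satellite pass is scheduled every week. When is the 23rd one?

The 23rd occurrence is 22 intervals after the first: 22 × 7 = 154 days after 1989-04-05.
April has 30 days — 25 days to the end of April leaves 129.
May has 31 days (98 left).
June has 30 days (68 left).
July has 31 days (37 left).
August has 31 days (6 left).
6 days into September → 1989-09-06.

1989-09-06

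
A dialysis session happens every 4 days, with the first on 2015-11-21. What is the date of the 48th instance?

The 48th occurrence is 47 intervals after the first: 47 × 4 = 188 days after 2015-11-21.
November has 30 days — 9 days to the end of November leaves 179.
December has 31 days (148 left).
January has 31 days (117 left).
February has 29 days (88 left).
March has 31 days (57 left).
April has 30 days (27 left).
27 days into May → 2016-05-27.

2016-05-27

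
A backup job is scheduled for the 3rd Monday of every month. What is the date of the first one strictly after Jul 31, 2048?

Aug 17, 2048

Jul 2048 starts on a Wednesday; its first Monday is the 6th, so the 3rd Monday is the 20th — Jul 20, 2048.
That is not after Jul 31, 2048, so look at Aug 2048.
Aug 2048 starts on a Saturday; its first Monday is the 3rd, so the 3rd Monday is the 17th — Aug 17, 2048.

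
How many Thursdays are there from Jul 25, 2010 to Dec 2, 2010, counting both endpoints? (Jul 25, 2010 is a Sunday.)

Jul 25, 2010 is a Sunday; the first Thursday on or after it is Jul 29, 2010 (4 days later).
From Jul 29, 2010 to Dec 2, 2010: 2 + 31 + 30 + 31 + 30 + 2 = 126 days (rest of Jul, Aug, Sep, Oct, Nov, Dec).
126 ÷ 7 = 18 full weeks with remainder 0, so 18 more Thursdays after the first → 19.

19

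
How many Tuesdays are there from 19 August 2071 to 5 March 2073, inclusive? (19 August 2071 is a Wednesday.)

80

19 August 2071 is a Wednesday; the first Tuesday on or after it is 25 August 2071 (6 days later).
From 25 August 2071 to 5 March 2073: 128 + 366 + 64 = 558 days (rest of 2071, 2072, to 5 March 2073 in 2073).
558 ÷ 7 = 79 full weeks with remainder 5, so 79 more Tuesdays after the first → 80.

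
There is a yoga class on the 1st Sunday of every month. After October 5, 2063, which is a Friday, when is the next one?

October 7, 2063

October 2063 starts on a Monday, so its 1st Sunday is October 7, 2063 (6 days in).
October 7, 2063 is after October 5, 2063, so that is the next one.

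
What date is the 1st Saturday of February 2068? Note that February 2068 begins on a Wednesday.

February 4, 2068

February 2068 begins on a Wednesday, so the first Saturday is February 4 (3 days later).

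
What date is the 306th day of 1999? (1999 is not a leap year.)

January has 31 days (306 − 31 = 275 remain).
February has 28 days (275 − 28 = 247 remain).
March has 31 days (247 − 31 = 216 remain).
April has 30 days (216 − 30 = 186 remain).
May has 31 days (186 − 31 = 155 remain).
June has 30 days (155 − 30 = 125 remain).
July has 31 days (125 − 31 = 94 remain).
August has 31 days (94 − 31 = 63 remain).
September has 30 days (63 − 30 = 33 remain).
October has 31 days (33 − 31 = 2 remain).
2 into November → November 2.

2 November 1999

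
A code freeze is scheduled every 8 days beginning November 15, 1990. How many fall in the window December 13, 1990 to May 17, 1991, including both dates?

19

Occurrences land 8·i days after November 15, 1990 for i = 0, 1, 2, …
December 13, 1990 is 28 days after the start; 28 ÷ 8 = 3 remainder 4; since the remainder is 4, round up to i = 4. First occurrence in the window: #5 on December 17, 1990 (4×8 = 32 days in).
May 17, 1991 is 183 days after the start; 183 ÷ 8 = 22 remainder 7. Last occurrence in the window: #23 on May 10, 1991.
Occurrences #5 through #23: 19 in total.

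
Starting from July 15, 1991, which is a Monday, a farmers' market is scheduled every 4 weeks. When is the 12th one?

The 12th occurrence is 11 intervals after the first: 11 × 28 = 308 days after July 15, 1991.
July has 31 days — 16 days to the end of July leaves 292.
August has 31 days (261 left).
September has 30 days (231 left).
October has 31 days (200 left).
November has 30 days (170 left).
December has 31 days (139 left).
January has 31 days (108 left).
February has 29 days (79 left).
March has 31 days (48 left).
April has 30 days (18 left).
18 days into May → May 18, 1992.

May 18, 1992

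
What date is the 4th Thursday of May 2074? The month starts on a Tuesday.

2074-05-24

May 2074 begins on a Tuesday, so the first Thursday is May 3 (2 days later).
The 4th Thursday is 3 weeks later: 3 + 21 = 24.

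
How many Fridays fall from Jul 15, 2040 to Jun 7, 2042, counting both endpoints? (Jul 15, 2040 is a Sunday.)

Jul 15, 2040 is a Sunday; the first Friday on or after it is Jul 20, 2040 (5 days later).
From Jul 20, 2040 to Jun 7, 2042: 164 + 365 + 158 = 687 days (rest of 2040, 2041, to Jun 7, 2042 in 2042).
687 ÷ 7 = 98 full weeks with remainder 1, so 98 more Fridays after the first → 99.

99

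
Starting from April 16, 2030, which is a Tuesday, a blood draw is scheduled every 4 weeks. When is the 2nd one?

The 2nd occurrence is 1 interval after the first: 1 × 28 = 28 days after April 16, 2030.
April has 30 days — 14 days to the end of April leaves 14.
14 days into May → May 14, 2030.

May 14, 2030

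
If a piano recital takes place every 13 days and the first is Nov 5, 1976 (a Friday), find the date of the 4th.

The 4th occurrence is 3 intervals after the first: 3 × 13 = 39 days after Nov 5, 1976.
Nov has 30 days — 25 days to the end of Nov leaves 14.
14 days into Dec → Dec 14, 1976.

Dec 14, 1976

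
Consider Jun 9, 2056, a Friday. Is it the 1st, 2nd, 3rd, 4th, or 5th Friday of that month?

Day 9 falls in week ⌈9/7⌉ of the month.
Days 1–7 hold the 1st Friday, 8–14 the 2nd, 15–21 the 3rd, 22–28 the 4th, 29–31 the 5th.
9 is in the range for the 2nd.

2nd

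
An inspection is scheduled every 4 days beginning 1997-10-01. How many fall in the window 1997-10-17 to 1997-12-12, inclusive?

15

Occurrences land 4·i days after 1997-10-01 for i = 0, 1, 2, …
1997-10-17 is 16 days after the start; 16 ÷ 4 = 4 remainder 0. First occurrence in the window: #5 on 1997-10-17 (4×4 = 16 days in).
1997-12-12 is 72 days after the start; 72 ÷ 4 = 18 remainder 0. Last occurrence in the window: #19 on 1997-12-12.
Occurrences #5 through #19: 15 in total.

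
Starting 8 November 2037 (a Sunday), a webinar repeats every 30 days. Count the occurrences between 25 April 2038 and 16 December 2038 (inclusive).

8

Occurrences land 30·i days after 8 November 2037 for i = 0, 1, 2, …
25 April 2038 is 168 days after the start; 168 ÷ 30 = 5 remainder 18; since the remainder is 18, round up to i = 6. First occurrence in the window: #7 on 7 May 2038 (6×30 = 180 days in).
16 December 2038 is 403 days after the start; 403 ÷ 30 = 13 remainder 13. Last occurrence in the window: #14 on 3 December 2038.
Occurrences #7 through #14: 8 in total.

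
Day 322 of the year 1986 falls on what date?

1986-11-18

January has 31 days (322 − 31 = 291 remain).
February has 28 days (291 − 28 = 263 remain).
March has 31 days (263 − 31 = 232 remain).
April has 30 days (232 − 30 = 202 remain).
May has 31 days (202 − 31 = 171 remain).
June has 30 days (171 − 30 = 141 remain).
July has 31 days (141 − 31 = 110 remain).
August has 31 days (110 − 31 = 79 remain).
September has 30 days (79 − 30 = 49 remain).
October has 31 days (49 − 31 = 18 remain).
18 into November → November 18.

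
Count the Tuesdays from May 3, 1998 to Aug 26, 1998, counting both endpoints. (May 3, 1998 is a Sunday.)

17

May 3, 1998 is a Sunday; the first Tuesday on or after it is May 5, 1998 (2 days later).
From May 5, 1998 to Aug 26, 1998: 26 + 30 + 31 + 26 = 113 days (rest of May, Jun, Jul, Aug).
113 ÷ 7 = 16 full weeks with remainder 1, so 16 more Tuesdays after the first → 17.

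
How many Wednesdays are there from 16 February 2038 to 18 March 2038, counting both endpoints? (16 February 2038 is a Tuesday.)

16 February 2038 is a Tuesday; the first Wednesday on or after it is 17 February 2038 (1 day later).
From 17 February 2038 to 18 March 2038: 11 + 18 = 29 days (rest of February, March).
29 ÷ 7 = 4 full weeks with remainder 1, so 4 more Wednesdays after the first → 5.

5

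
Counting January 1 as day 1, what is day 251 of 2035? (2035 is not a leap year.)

Sep 8, 2035

Jan has 31 days (251 − 31 = 220 remain).
Feb has 28 days (220 − 28 = 192 remain).
Mar has 31 days (192 − 31 = 161 remain).
Apr has 30 days (161 − 30 = 131 remain).
May has 31 days (131 − 31 = 100 remain).
Jun has 30 days (100 − 30 = 70 remain).
Jul has 31 days (70 − 31 = 39 remain).
Aug has 31 days (39 − 31 = 8 remain).
8 into Sep → Sep 8.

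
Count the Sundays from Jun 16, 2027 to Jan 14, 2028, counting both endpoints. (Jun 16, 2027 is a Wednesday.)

30

Jun 16, 2027 is a Wednesday; the first Sunday on or after it is Jun 20, 2027 (4 days later).
From Jun 20, 2027 to Jan 14, 2028: 10 + 31 + 31 + 30 + 31 + 30 + 31 + 14 = 208 days (rest of Jun, Jul, Aug, Sep, Oct, Nov, Dec, Jan).
208 ÷ 7 = 29 full weeks with remainder 5, so 29 more Sundays after the first → 30.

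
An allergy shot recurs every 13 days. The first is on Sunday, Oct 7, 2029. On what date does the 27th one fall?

The 27th occurrence is 26 intervals after the first: 26 × 13 = 338 days after Oct 7, 2029.
Oct has 31 days — 24 days to the end of Oct leaves 314.
Nov has 30 days (284 left).
Dec has 31 days (253 left).
Jan has 31 days (222 left).
Feb has 28 days (194 left).
Mar has 31 days (163 left).
Apr has 30 days (133 left).
May has 31 days (102 left).
Jun has 30 days (72 left).
Jul has 31 days (41 left).
Aug has 31 days (10 left).
10 days into Sep → Sep 10, 2030.

Sep 10, 2030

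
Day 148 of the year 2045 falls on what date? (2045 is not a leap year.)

January has 31 days (148 − 31 = 117 remain).
February has 28 days (117 − 28 = 89 remain).
March has 31 days (89 − 31 = 58 remain).
April has 30 days (58 − 30 = 28 remain).
28 into May → May 28.

2045-05-28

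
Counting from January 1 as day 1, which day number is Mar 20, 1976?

80

Days in months before Mar: 31 + 29 = 60.
Plus 20 days into Mar → day 80.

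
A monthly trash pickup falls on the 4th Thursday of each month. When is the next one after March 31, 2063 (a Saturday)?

March 2063 starts on a Thursday; its first Thursday is the 1st, so the 4th Thursday is the 22nd — March 22, 2063.
That is not after March 31, 2063, so look at April 2063.
April 2063 starts on a Sunday; its first Thursday is the 5th, so the 4th Thursday is the 26th — April 26, 2063.

April 26, 2063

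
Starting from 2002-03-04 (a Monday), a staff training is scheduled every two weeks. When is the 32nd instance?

The 32nd occurrence is 31 intervals after the first: 31 × 14 = 434 days after 2002-03-04.
March has 31 days — 27 days to the end of March leaves 407.
From end of March to end of 2002 is 275 days (132 left).
January has 31 days (101 left).
February has 28 days (73 left).
March has 31 days (42 left).
April has 30 days (12 left).
12 days into May → 2003-05-12.

2003-05-12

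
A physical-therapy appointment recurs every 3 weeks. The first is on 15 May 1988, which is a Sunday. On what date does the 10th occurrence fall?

The 10th occurrence is 9 intervals after the first: 9 × 21 = 189 days after 15 May 1988.
May has 31 days — 16 days to the end of May leaves 173.
June has 30 days (143 left).
July has 31 days (112 left).
August has 31 days (81 left).
September has 30 days (51 left).
October has 31 days (20 left).
20 days into November → 20 November 1988.

20 November 1988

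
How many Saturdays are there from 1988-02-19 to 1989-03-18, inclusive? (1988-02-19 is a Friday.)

1988-02-19 is a Friday; the first Saturday on or after it is 1988-02-20 (1 day later).
From 1988-02-20 to 1989-03-18: 315 + 77 = 392 days (rest of 1988, to 1989-03-18 in 1989).
392 ÷ 7 = 56 full weeks with remainder 0, so 56 more Saturdays after the first → 57.

57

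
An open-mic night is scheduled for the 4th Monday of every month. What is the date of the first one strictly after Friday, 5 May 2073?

May 2073 starts on a Monday; its first Monday is the 1st, so the 4th Monday is the 22nd — 22 May 2073.
22 May 2073 is after 5 May 2073, so that is the next one.

22 May 2073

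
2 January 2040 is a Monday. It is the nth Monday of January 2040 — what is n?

Day 2 falls in week ⌈2/7⌉ of the month.
Days 1–7 hold the 1st Monday, 8–14 the 2nd, 15–21 the 3rd, 22–28 the 4th, 29–31 the 5th.
2 is in the range for the 1st.

1st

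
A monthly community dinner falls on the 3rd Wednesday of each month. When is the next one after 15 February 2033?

16 February 2033

February 2033 starts on a Tuesday; its first Wednesday is the 2nd, so the 3rd Wednesday is the 16th — 16 February 2033.
16 February 2033 is after 15 February 2033, so that is the next one.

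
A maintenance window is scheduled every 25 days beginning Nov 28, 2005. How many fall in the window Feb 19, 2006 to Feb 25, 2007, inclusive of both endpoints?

15

Occurrences land 25·i days after Nov 28, 2005 for i = 0, 1, 2, …
Feb 19, 2006 is 83 days after the start; 83 ÷ 25 = 3 remainder 8; since the remainder is 8, round up to i = 4. First occurrence in the window: #5 on Mar 8, 2006 (4×25 = 100 days in).
Feb 25, 2007 is 454 days after the start; 454 ÷ 25 = 18 remainder 4. Last occurrence in the window: #19 on Feb 21, 2007.
Occurrences #5 through #19: 15 in total.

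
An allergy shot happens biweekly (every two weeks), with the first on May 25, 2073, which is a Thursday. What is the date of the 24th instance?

The 24th occurrence is 23 intervals after the first: 23 × 14 = 322 days after May 25, 2073.
May has 31 days — 6 days to the end of May leaves 316.
Jun has 30 days (286 left).
Jul has 31 days (255 left).
Aug has 31 days (224 left).
Sep has 30 days (194 left).
Oct has 31 days (163 left).
Nov has 30 days (133 left).
Dec has 31 days (102 left).
Jan has 31 days (71 left).
Feb has 28 days (43 left).
Mar has 31 days (12 left).
12 days into Apr → Apr 12, 2074.

Apr 12, 2074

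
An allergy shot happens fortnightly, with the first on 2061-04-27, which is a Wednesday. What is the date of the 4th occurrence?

2061-06-08

The 4th occurrence is 3 intervals after the first: 3 × 14 = 42 days after 2061-04-27.
April has 30 days — 3 days to the end of April leaves 39.
May has 31 days (8 left).
8 days into June → 2061-06-08.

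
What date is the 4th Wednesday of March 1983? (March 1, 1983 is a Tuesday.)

March 1983 begins on a Tuesday, so the first Wednesday is March 2 (1 day later).
The 4th Wednesday is 3 weeks later: 2 + 21 = 23.

23 March 1983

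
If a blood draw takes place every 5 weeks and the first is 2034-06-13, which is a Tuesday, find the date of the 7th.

2035-01-09

The 7th occurrence is 6 intervals after the first: 6 × 35 = 210 days after 2034-06-13.
June has 30 days — 17 days to the end of June leaves 193.
July has 31 days (162 left).
August has 31 days (131 left).
September has 30 days (101 left).
October has 31 days (70 left).
November has 30 days (40 left).
December has 31 days (9 left).
9 days into January → 2035-01-09.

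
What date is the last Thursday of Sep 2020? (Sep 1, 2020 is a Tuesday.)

Sep 24, 2020

Sep 2020 begins on a Tuesday, so the first Thursday is Sep 3 (2 days later).
Sep 2020 has 30 days. Adding weeks: 3, 10, 17, 24 — the last one ≤ 30 is the 24th.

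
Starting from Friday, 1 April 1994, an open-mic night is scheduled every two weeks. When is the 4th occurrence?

The 4th occurrence is 3 intervals after the first: 3 × 14 = 42 days after 1 April 1994.
April has 30 days — 29 days to the end of April leaves 13.
13 days into May → 13 May 1994.

13 May 1994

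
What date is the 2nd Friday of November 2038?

November 2038 begins on a Monday, so the first Friday is November 5 (4 days later).
The 2nd Friday is 1 weeks later: 5 + 7 = 12.

12 November 2038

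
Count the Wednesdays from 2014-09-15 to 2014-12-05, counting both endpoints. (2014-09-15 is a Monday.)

2014-09-15 is a Monday; the first Wednesday on or after it is 2014-09-17 (2 days later).
From 2014-09-17 to 2014-12-05: 13 + 31 + 30 + 5 = 79 days (rest of September, October, November, December).
79 ÷ 7 = 11 full weeks with remainder 2, so 11 more Wednesdays after the first → 12.

12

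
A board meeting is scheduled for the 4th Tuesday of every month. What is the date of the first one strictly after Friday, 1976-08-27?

1976-09-28

August 1976 starts on a Sunday; its first Tuesday is the 3rd, so the 4th Tuesday is the 24th — 1976-08-24.
That is not after 1976-08-27, so look at September 1976.
September 1976 starts on a Wednesday; its first Tuesday is the 7th, so the 4th Tuesday is the 28th — 1976-09-28.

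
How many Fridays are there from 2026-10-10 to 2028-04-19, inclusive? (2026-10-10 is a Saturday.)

79

2026-10-10 is a Saturday; the first Friday on or after it is 2026-10-16 (6 days later).
From 2026-10-16 to 2028-04-19: 76 + 365 + 110 = 551 days (rest of 2026, 2027, to 2028-04-19 in 2028).
551 ÷ 7 = 78 full weeks with remainder 5, so 78 more Fridays after the first → 79.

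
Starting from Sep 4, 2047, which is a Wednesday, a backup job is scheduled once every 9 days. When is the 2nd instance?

The 2nd occurrence is 1 interval after the first: 1 × 9 = 9 days after Sep 4, 2047.
9 days later is Sep 13, 2047.

Sep 13, 2047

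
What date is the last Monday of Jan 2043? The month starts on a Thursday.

Jan 26, 2043

Jan 2043 begins on a Thursday, so the first Monday is Jan 5 (4 days later).
Jan 2043 has 31 days. Adding weeks: 5, 12, 19, 26 — the last one ≤ 31 is the 26th.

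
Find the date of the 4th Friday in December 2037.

The first Friday of December 2037 is December 4.
The 4th Friday is 3 weeks later: 4 + 21 = 25.

25 December 2037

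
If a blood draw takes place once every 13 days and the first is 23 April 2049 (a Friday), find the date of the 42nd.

The 42nd occurrence is 41 intervals after the first: 41 × 13 = 533 days after 23 April 2049.
April has 30 days — 7 days to the end of April leaves 526.
From end of April to end of 2049 is 245 days (281 left).
January has 31 days (250 left).
February has 28 days (222 left).
March has 31 days (191 left).
April has 30 days (161 left).
May has 31 days (130 left).
June has 30 days (100 left).
July has 31 days (69 left).
August has 31 days (38 left).
September has 30 days (8 left).
8 days into October → 8 October 2050.

8 October 2050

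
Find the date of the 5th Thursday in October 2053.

October 2053 begins on a Wednesday, so the first Thursday is October 2 (1 day later).
The 5th Thursday is 4 weeks later: 2 + 28 = 30.

30 October 2053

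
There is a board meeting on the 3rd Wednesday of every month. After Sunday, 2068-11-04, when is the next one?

2068-11-21

November 2068 starts on a Thursday; its first Wednesday is the 7th, so the 3rd Wednesday is the 21st — 2068-11-21.
2068-11-21 is after 2068-11-04, so that is the next one.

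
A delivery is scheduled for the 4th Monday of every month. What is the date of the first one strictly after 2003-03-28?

2003-04-28

March 2003 starts on a Saturday; its first Monday is the 3rd, so the 4th Monday is the 24th — 2003-03-24.
That is not after 2003-03-28, so look at April 2003.
April 2003 starts on a Tuesday; its first Monday is the 7th, so the 4th Monday is the 28th — 2003-04-28.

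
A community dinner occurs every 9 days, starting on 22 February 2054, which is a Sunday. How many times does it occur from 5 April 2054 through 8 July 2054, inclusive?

11

Occurrences land 9·i days after 22 February 2054 for i = 0, 1, 2, …
5 April 2054 is 42 days after the start; 42 ÷ 9 = 4 remainder 6; since the remainder is 6, round up to i = 5. First occurrence in the window: #6 on 8 April 2054 (5×9 = 45 days in).
8 July 2054 is 136 days after the start; 136 ÷ 9 = 15 remainder 1. Last occurrence in the window: #16 on 7 July 2054.
Occurrences #6 through #16: 11 in total.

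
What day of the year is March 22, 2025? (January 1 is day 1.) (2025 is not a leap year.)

81

Days in months before March: 31 + 28 = 59.
Plus 22 days into March → day 81.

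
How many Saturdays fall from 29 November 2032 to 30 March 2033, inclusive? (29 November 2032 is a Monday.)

29 November 2032 is a Monday; the first Saturday on or after it is 4 December 2032 (5 days later).
From 4 December 2032 to 30 March 2033: 27 + 31 + 28 + 30 = 116 days (rest of December, January, February, March).
116 ÷ 7 = 16 full weeks with remainder 4, so 16 more Saturdays after the first → 17.

17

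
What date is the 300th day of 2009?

2009-10-27

January has 31 days (300 − 31 = 269 remain).
February has 28 days (269 − 28 = 241 remain).
March has 31 days (241 − 31 = 210 remain).
April has 30 days (210 − 30 = 180 remain).
May has 31 days (180 − 31 = 149 remain).
June has 30 days (149 − 30 = 119 remain).
July has 31 days (119 − 31 = 88 remain).
August has 31 days (88 − 31 = 57 remain).
September has 30 days (57 − 30 = 27 remain).
27 into October → October 27.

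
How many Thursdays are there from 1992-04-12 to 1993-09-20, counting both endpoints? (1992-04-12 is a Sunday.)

1992-04-12 is a Sunday; the first Thursday on or after it is 1992-04-16 (4 days later).
From 1992-04-16 to 1993-09-20: 259 + 263 = 522 days (rest of 1992, to 1993-09-20 in 1993).
522 ÷ 7 = 74 full weeks with remainder 4, so 74 more Thursdays after the first → 75.

75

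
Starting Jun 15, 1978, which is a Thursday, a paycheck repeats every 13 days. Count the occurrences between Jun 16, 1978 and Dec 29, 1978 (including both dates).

15

Occurrences land 13·i days after Jun 15, 1978 for i = 0, 1, 2, …
Jun 16, 1978 is 1 day after the start; 1 ÷ 13 = 0 remainder 1; since the remainder is 1, round up to i = 1. First occurrence in the window: #2 on Jun 28, 1978 (1×13 = 13 days in).
Dec 29, 1978 is 197 days after the start; 197 ÷ 13 = 15 remainder 2. Last occurrence in the window: #16 on Dec 27, 1978.
Occurrences #2 through #16: 15 in total.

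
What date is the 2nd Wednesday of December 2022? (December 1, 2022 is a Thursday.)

December 2022 begins on a Thursday, so the first Wednesday is December 7 (6 days later).
The 2nd Wednesday is 1 weeks later: 7 + 7 = 14.

2022-12-14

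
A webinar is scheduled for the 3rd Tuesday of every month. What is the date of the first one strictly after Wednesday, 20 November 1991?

17 December 1991

November 1991 starts on a Friday; its first Tuesday is the 5th, so the 3rd Tuesday is the 19th — 19 November 1991.
That is not after 20 November 1991, so look at December 1991.
December 1991 starts on a Sunday; its first Tuesday is the 3rd, so the 3rd Tuesday is the 17th — 17 December 1991.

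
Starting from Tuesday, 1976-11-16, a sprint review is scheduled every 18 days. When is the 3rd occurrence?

The 3rd occurrence is 2 intervals after the first: 2 × 18 = 36 days after 1976-11-16.
November has 30 days — 14 days to the end of November leaves 22.
22 days into December → 1976-12-22.

1976-12-22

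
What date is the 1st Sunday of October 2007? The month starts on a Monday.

October 2007 begins on a Monday, so the first Sunday is October 7 (6 days later).

2007-10-07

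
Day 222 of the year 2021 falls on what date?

2021-08-10

January has 31 days (222 − 31 = 191 remain).
February has 28 days (191 − 28 = 163 remain).
March has 31 days (163 − 31 = 132 remain).
April has 30 days (132 − 30 = 102 remain).
May has 31 days (102 − 31 = 71 remain).
June has 30 days (71 − 30 = 41 remain).
July has 31 days (41 − 31 = 10 remain).
10 into August → August 10.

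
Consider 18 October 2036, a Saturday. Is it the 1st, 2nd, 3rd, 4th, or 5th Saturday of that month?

3rd

Day 18 falls in week ⌈18/7⌉ of the month.
Days 1–7 hold the 1st Saturday, 8–14 the 2nd, 15–21 the 3rd, 22–28 the 4th, 29–31 the 5th.
18 is in the range for the 3rd.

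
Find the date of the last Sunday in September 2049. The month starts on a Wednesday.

September 26, 2049

September 2049 begins on a Wednesday, so the first Sunday is September 5 (4 days later).
September 2049 has 30 days. Adding weeks: 5, 12, 19, 26 — the last one ≤ 30 is the 26th.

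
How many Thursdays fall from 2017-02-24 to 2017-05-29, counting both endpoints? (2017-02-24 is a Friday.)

13

2017-02-24 is a Friday; the first Thursday on or after it is 2017-03-02 (6 days later).
From 2017-03-02 to 2017-05-29: 29 + 30 + 29 = 88 days (rest of March, April, May).
88 ÷ 7 = 12 full weeks with remainder 4, so 12 more Thursdays after the first → 13.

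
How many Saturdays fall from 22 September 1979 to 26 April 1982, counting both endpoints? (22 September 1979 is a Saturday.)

136

22 September 1979 is a Saturday; the first Saturday on or after it is 22 September 1979.
From 22 September 1979 to 26 April 1982: 100 + 366 + 365 + 116 = 947 days (rest of 1979, 1980, 1981, to 26 April 1982 in 1982).
947 ÷ 7 = 135 full weeks with remainder 2, so 135 more Saturdays after the first → 136.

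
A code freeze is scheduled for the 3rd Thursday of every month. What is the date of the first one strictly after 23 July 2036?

21 August 2036

July 2036 starts on a Tuesday; its first Thursday is the 3rd, so the 3rd Thursday is the 17th — 17 July 2036.
That is not after 23 July 2036, so look at August 2036.
August 2036 starts on a Friday; its first Thursday is the 7th, so the 3rd Thursday is the 21st — 21 August 2036.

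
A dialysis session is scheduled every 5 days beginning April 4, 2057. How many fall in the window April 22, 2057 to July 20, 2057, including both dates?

Occurrences land 5·i days after April 4, 2057 for i = 0, 1, 2, …
April 22, 2057 is 18 days after the start; 18 ÷ 5 = 3 remainder 3; since the remainder is 3, round up to i = 4. First occurrence in the window: #5 on April 24, 2057 (4×5 = 20 days in).
July 20, 2057 is 107 days after the start; 107 ÷ 5 = 21 remainder 2. Last occurrence in the window: #22 on July 18, 2057.
Occurrences #5 through #22: 18 in total.

18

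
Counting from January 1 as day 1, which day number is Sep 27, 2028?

Days in months before Sep: 31 + 29 + 31 + 30 + 31 + 30 + 31 + 31 = 244.
Plus 27 days into Sep → day 271.

271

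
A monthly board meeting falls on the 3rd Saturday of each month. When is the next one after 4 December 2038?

18 December 2038

December 2038 starts on a Wednesday; its first Saturday is the 4th, so the 3rd Saturday is the 18th — 18 December 2038.
18 December 2038 is after 4 December 2038, so that is the next one.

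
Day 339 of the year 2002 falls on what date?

January has 31 days (339 − 31 = 308 remain).
February has 28 days (308 − 28 = 280 remain).
March has 31 days (280 − 31 = 249 remain).
April has 30 days (249 − 30 = 219 remain).
May has 31 days (219 − 31 = 188 remain).
June has 30 days (188 − 30 = 158 remain).
July has 31 days (158 − 31 = 127 remain).
August has 31 days (127 − 31 = 96 remain).
September has 30 days (96 − 30 = 66 remain).
October has 31 days (66 − 31 = 35 remain).
November has 30 days (35 − 30 = 5 remain).
5 into December → December 5.

December 5, 2002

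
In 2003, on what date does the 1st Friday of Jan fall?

Jan 3, 2003

The first Friday of Jan 2003 is Jan 3.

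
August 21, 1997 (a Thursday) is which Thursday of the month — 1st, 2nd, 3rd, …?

3rd

Day 21 falls in week ⌈21/7⌉ of the month.
Days 1–7 hold the 1st Thursday, 8–14 the 2nd, 15–21 the 3rd, 22–28 the 4th, 29–31 the 5th.
21 is in the range for the 3rd.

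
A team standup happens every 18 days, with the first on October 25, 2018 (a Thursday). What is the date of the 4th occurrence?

December 18, 2018

The 4th occurrence is 3 intervals after the first: 3 × 18 = 54 days after October 25, 2018.
October has 31 days — 6 days to the end of October leaves 48.
November has 30 days (18 left).
18 days into December → December 18, 2018.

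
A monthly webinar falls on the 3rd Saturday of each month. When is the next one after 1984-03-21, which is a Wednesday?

March 1984 starts on a Thursday; its first Saturday is the 3rd, so the 3rd Saturday is the 17th — 1984-03-17.
That is not after 1984-03-21, so look at April 1984.
April 1984 starts on a Sunday; its first Saturday is the 7th, so the 3rd Saturday is the 21st — 1984-04-21.

1984-04-21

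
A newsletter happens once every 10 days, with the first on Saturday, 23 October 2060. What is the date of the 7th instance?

22 December 2060

The 7th occurrence is 6 intervals after the first: 6 × 10 = 60 days after 23 October 2060.
October has 31 days — 8 days to the end of October leaves 52.
November has 30 days (22 left).
22 days into December → 22 December 2060.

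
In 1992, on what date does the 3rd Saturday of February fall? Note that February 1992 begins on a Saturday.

February 1992 begins on a Saturday, so the first Saturday is February 1.
The 3rd Saturday is 2 weeks later: 1 + 14 = 15.

1992-02-15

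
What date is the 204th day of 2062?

July 23, 2062

January has 31 days (204 − 31 = 173 remain).
February has 28 days (173 − 28 = 145 remain).
March has 31 days (145 − 31 = 114 remain).
April has 30 days (114 − 30 = 84 remain).
May has 31 days (84 − 31 = 53 remain).
June has 30 days (53 − 30 = 23 remain).
23 into July → July 23.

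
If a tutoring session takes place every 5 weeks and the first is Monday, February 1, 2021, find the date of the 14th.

The 14th occurrence is 13 intervals after the first: 13 × 35 = 455 days after February 1, 2021.
February has 28 days — 27 days to the end of February leaves 428.
From end of February to end of 2021 is 306 days (122 left).
January has 31 days (91 left).
February has 28 days (63 left).
March has 31 days (32 left).
April has 30 days (2 left).
2 days into May → May 2, 2022.

May 2, 2022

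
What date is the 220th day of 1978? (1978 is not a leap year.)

January has 31 days (220 − 31 = 189 remain).
February has 28 days (189 − 28 = 161 remain).
March has 31 days (161 − 31 = 130 remain).
April has 30 days (130 − 30 = 100 remain).
May has 31 days (100 − 31 = 69 remain).
June has 30 days (69 − 30 = 39 remain).
July has 31 days (39 − 31 = 8 remain).
8 into August → August 8.

1978-08-08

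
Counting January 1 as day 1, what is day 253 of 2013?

Sep 10, 2013

Jan has 31 days (253 − 31 = 222 remain).
Feb has 28 days (222 − 28 = 194 remain).
Mar has 31 days (194 − 31 = 163 remain).
Apr has 30 days (163 − 30 = 133 remain).
May has 31 days (133 − 31 = 102 remain).
Jun has 30 days (102 − 30 = 72 remain).
Jul has 31 days (72 − 31 = 41 remain).
Aug has 31 days (41 − 31 = 10 remain).
10 into Sep → Sep 10.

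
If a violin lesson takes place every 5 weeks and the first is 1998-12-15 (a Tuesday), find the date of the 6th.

1999-06-08

The 6th occurrence is 5 intervals after the first: 5 × 35 = 175 days after 1998-12-15.
December has 31 days — 16 days to the end of December leaves 159.
January has 31 days (128 left).
February has 28 days (100 left).
March has 31 days (69 left).
April has 30 days (39 left).
May has 31 days (8 left).
8 days into June → 1999-06-08.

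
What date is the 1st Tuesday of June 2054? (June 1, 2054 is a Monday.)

June 2054 begins on a Monday, so the first Tuesday is June 2 (1 day later).

2 June 2054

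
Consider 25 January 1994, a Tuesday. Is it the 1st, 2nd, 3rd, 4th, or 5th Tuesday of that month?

Day 25 falls in week ⌈25/7⌉ of the month.
Days 1–7 hold the 1st Tuesday, 8–14 the 2nd, 15–21 the 3rd, 22–28 the 4th, 29–31 the 5th.
25 is in the range for the 4th.

4th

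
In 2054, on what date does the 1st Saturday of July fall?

July 2054 begins on a Wednesday, so the first Saturday is July 4 (3 days later).

July 4, 2054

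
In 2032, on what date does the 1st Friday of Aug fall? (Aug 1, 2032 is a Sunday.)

Aug 6, 2032

Aug 2032 begins on a Sunday, so the first Friday is Aug 6 (5 days later).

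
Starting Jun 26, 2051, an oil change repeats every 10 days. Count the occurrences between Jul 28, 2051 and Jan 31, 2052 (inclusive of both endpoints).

18

Occurrences land 10·i days after Jun 26, 2051 for i = 0, 1, 2, …
Jul 28, 2051 is 32 days after the start; 32 ÷ 10 = 3 remainder 2; since the remainder is 2, round up to i = 4. First occurrence in the window: #5 on Aug 5, 2051 (4×10 = 40 days in).
Jan 31, 2052 is 219 days after the start; 219 ÷ 10 = 21 remainder 9. Last occurrence in the window: #22 on Jan 22, 2052.
Occurrences #5 through #22: 18 in total.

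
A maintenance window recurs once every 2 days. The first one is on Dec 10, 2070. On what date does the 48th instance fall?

Mar 14, 2071

The 48th occurrence is 47 intervals after the first: 47 × 2 = 94 days after Dec 10, 2070.
Dec has 31 days — 21 days to the end of Dec leaves 73.
Jan has 31 days (42 left).
Feb has 28 days (14 left).
14 days into Mar → Mar 14, 2071.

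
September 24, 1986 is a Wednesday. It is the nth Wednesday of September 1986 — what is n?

Day 24 falls in week ⌈24/7⌉ of the month.
Days 1–7 hold the 1st Wednesday, 8–14 the 2nd, 15–21 the 3rd, 22–28 the 4th, 29–31 the 5th.
24 is in the range for the 4th.

4th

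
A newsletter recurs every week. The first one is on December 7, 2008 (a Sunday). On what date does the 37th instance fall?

The 37th occurrence is 36 intervals after the first: 36 × 7 = 252 days after December 7, 2008.
December has 31 days — 24 days to the end of December leaves 228.
January has 31 days (197 left).
February has 28 days (169 left).
March has 31 days (138 left).
April has 30 days (108 left).
May has 31 days (77 left).
June has 30 days (47 left).
July has 31 days (16 left).
16 days into August → August 16, 2009.

August 16, 2009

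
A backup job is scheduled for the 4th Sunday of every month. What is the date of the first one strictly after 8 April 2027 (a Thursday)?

April 2027 starts on a Thursday; its first Sunday is the 4th, so the 4th Sunday is the 25th — 25 April 2027.
25 April 2027 is after 8 April 2027, so that is the next one.

25 April 2027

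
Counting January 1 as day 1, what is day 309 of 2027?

5 November 2027

January has 31 days (309 − 31 = 278 remain).
February has 28 days (278 − 28 = 250 remain).
March has 31 days (250 − 31 = 219 remain).
April has 30 days (219 − 30 = 189 remain).
May has 31 days (189 − 31 = 158 remain).
June has 30 days (158 − 30 = 128 remain).
July has 31 days (128 − 31 = 97 remain).
August has 31 days (97 − 31 = 66 remain).
September has 30 days (66 − 30 = 36 remain).
October has 31 days (36 − 31 = 5 remain).
5 into November → November 5.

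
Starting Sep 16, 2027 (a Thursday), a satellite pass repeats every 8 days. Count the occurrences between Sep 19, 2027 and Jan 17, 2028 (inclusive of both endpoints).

Occurrences land 8·i days after Sep 16, 2027 for i = 0, 1, 2, …
Sep 19, 2027 is 3 days after the start; 3 ÷ 8 = 0 remainder 3; since the remainder is 3, round up to i = 1. First occurrence in the window: #2 on Sep 24, 2027 (1×8 = 8 days in).
Jan 17, 2028 is 123 days after the start; 123 ÷ 8 = 15 remainder 3. Last occurrence in the window: #16 on Jan 14, 2028.
Occurrences #2 through #16: 15 in total.

15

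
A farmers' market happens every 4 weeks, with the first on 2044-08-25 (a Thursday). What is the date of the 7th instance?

The 7th occurrence is 6 intervals after the first: 6 × 28 = 168 days after 2044-08-25.
August has 31 days — 6 days to the end of August leaves 162.
September has 30 days (132 left).
October has 31 days (101 left).
November has 30 days (71 left).
December has 31 days (40 left).
January has 31 days (9 left).
9 days into February → 2045-02-09.

2045-02-09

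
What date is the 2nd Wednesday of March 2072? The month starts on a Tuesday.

2072-03-09

March 2072 begins on a Tuesday, so the first Wednesday is March 2 (1 day later).
The 2nd Wednesday is 1 weeks later: 2 + 7 = 9.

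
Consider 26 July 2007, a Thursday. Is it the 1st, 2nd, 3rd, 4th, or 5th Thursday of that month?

4th

Day 26 falls in week ⌈26/7⌉ of the month.
Days 1–7 hold the 1st Thursday, 8–14 the 2nd, 15–21 the 3rd, 22–28 the 4th, 29–31 the 5th.
26 is in the range for the 4th.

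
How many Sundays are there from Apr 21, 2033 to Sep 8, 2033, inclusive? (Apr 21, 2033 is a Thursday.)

Apr 21, 2033 is a Thursday; the first Sunday on or after it is Apr 24, 2033 (3 days later).
From Apr 24, 2033 to Sep 8, 2033: 6 + 31 + 30 + 31 + 31 + 8 = 137 days (rest of Apr, May, Jun, Jul, Aug, Sep).
137 ÷ 7 = 19 full weeks with remainder 4, so 19 more Sundays after the first → 20.

20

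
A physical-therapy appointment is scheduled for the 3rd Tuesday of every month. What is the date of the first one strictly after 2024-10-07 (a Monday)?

2024-10-15

October 2024 starts on a Tuesday; its first Tuesday is the 1st, so the 3rd Tuesday is the 15th — 2024-10-15.
2024-10-15 is after 2024-10-07, so that is the next one.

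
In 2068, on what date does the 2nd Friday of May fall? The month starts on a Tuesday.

May 2068 begins on a Tuesday, so the first Friday is May 4 (3 days later).
The 2nd Friday is 1 weeks later: 4 + 7 = 11.

2068-05-11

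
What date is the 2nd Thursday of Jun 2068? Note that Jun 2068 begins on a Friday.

Jun 2068 begins on a Friday, so the first Thursday is Jun 7 (6 days later).
The 2nd Thursday is 1 weeks later: 7 + 7 = 14.

Jun 14, 2068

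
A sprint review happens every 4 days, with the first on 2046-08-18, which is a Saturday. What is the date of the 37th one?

The 37th occurrence is 36 intervals after the first: 36 × 4 = 144 days after 2046-08-18.
August has 31 days — 13 days to the end of August leaves 131.
September has 30 days (101 left).
October has 31 days (70 left).
November has 30 days (40 left).
December has 31 days (9 left).
9 days into January → 2047-01-09.

2047-01-09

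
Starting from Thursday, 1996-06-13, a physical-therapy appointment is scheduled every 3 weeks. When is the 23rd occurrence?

1997-09-18

The 23rd occurrence is 22 intervals after the first: 22 × 21 = 462 days after 1996-06-13.
June has 30 days — 17 days to the end of June leaves 445.
From end of June to end of 1996 is 184 days (261 left).
January has 31 days (230 left).
February has 28 days (202 left).
March has 31 days (171 left).
April has 30 days (141 left).
May has 31 days (110 left).
June has 30 days (80 left).
July has 31 days (49 left).
August has 31 days (18 left).
18 days into September → 1997-09-18.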